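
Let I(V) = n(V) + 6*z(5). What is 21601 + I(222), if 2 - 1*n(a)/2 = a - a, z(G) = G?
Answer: 21635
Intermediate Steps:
n(a) = 4 (n(a) = 4 - 2*(a - a) = 4 - 2*0 = 4 + 0 = 4)
I(V) = 34 (I(V) = 4 + 6*5 = 4 + 30 = 34)
21601 + I(222) = 21601 + 34 = 21635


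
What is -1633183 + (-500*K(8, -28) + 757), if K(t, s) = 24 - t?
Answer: -1640426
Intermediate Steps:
-1633183 + (-500*K(8, -28) + 757) = -1633183 + (-500*(24 - 1*8) + 757) = -1633183 + (-500*(24 - 8) + 757) = -1633183 + (-500*16 + 757) = -1633183 + (-8000 + 757) = -1633183 - 7243 = -1640426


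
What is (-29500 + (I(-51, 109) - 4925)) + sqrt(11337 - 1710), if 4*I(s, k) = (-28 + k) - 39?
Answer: -68829/2 + sqrt(9627) ≈ -34316.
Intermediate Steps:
I(s, k) = -67/4 + k/4 (I(s, k) = ((-28 + k) - 39)/4 = (-67 + k)/4 = -67/4 + k/4)
(-29500 + (I(-51, 109) - 4925)) + sqrt(11337 - 1710) = (-29500 + ((-67/4 + (1/4)*109) - 4925)) + sqrt(11337 - 1710) = (-29500 + ((-67/4 + 109/4) - 4925)) + sqrt(9627) = (-29500 + (21/2 - 4925)) + sqrt(9627) = (-29500 - 9829/2) + sqrt(9627) = -68829/2 + sqrt(9627)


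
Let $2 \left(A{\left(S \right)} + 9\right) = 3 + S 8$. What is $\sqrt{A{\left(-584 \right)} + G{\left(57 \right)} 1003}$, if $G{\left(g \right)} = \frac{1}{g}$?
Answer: $\frac{i \sqrt{30227442}}{114} \approx 48.228 i$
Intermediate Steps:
$A{\left(S \right)} = - \frac{15}{2} + 4 S$ ($A{\left(S \right)} = -9 + \frac{3 + S 8}{2} = -9 + \frac{3 + 8 S}{2} = -9 + \left(\frac{3}{2} + 4 S\right) = - \frac{15}{2} + 4 S$)
$\sqrt{A{\left(-584 \right)} + G{\left(57 \right)} 1003} = \sqrt{\left(- \frac{15}{2} + 4 \left(-584\right)\right) + \frac{1}{57} \cdot 1003} = \sqrt{\left(- \frac{15}{2} - 2336\right) + \frac{1}{57} \cdot 1003} = \sqrt{- \frac{4687}{2} + \frac{1003}{57}} = \sqrt{- \frac{265153}{114}} = \frac{i \sqrt{30227442}}{114}$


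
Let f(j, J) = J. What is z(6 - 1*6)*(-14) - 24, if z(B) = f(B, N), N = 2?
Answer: -52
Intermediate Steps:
z(B) = 2
z(6 - 1*6)*(-14) - 24 = 2*(-14) - 24 = -28 - 24 = -52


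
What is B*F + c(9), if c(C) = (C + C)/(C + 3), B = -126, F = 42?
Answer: -10581/2 ≈ -5290.5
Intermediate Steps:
c(C) = 2*C/(3 + C) (c(C) = (2*C)/(3 + C) = 2*C/(3 + C))
B*F + c(9) = -126*42 + 2*9/(3 + 9) = -5292 + 2*9/12 = -5292 + 2*9*(1/12) = -5292 + 3/2 = -10581/2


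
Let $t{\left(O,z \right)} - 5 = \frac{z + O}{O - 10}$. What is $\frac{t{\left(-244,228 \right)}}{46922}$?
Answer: $\frac{643}{5959094} \approx 0.0001079$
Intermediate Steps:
$t{\left(O,z \right)} = 5 + \frac{O + z}{-10 + O}$ ($t{\left(O,z \right)} = 5 + \frac{z + O}{O - 10} = 5 + \frac{O + z}{-10 + O}$)
$\frac{t{\left(-244,228 \right)}}{46922} = \frac{\frac{1}{-10 - 244} \left(-50 + 228 + 6 \left(-244\right)\right)}{46922} = \frac{-50 + 228 - 1464}{-254} \cdot \frac{1}{46922} = \left(- \frac{1}{254}\right) \left(-1286\right) \frac{1}{46922} = \frac{643}{127} \cdot \frac{1}{46922} = \frac{643}{5959094}$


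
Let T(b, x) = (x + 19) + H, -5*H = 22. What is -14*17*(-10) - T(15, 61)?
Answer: 11522/5 ≈ 2304.4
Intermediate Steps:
H = -22/5 (H = -1/5*22 = -22/5 ≈ -4.4000)
T(b, x) = 73/5 + x (T(b, x) = (x + 19) - 22/5 = (19 + x) - 22/5 = 73/5 + x)
-14*17*(-10) - T(15, 61) = -14*17*(-10) - (73/5 + 61) = -238*(-10) - 1*378/5 = 2380 - 378/5 = 11522/5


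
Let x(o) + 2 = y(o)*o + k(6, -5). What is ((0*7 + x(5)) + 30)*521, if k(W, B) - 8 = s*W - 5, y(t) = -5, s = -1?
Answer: 0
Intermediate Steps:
k(W, B) = 3 - W (k(W, B) = 8 + (-W - 5) = 8 + (-5 - W) = 3 - W)
x(o) = -5 - 5*o (x(o) = -2 + (-5*o + (3 - 1*6)) = -2 + (-5*o + (3 - 6)) = -2 + (-5*o - 3) = -2 + (-3 - 5*o) = -5 - 5*o)
((0*7 + x(5)) + 30)*521 = ((0*7 + (-5 - 5*5)) + 30)*521 = ((0 + (-5 - 25)) + 30)*521 = ((0 - 30) + 30)*521 = (-30 + 30)*521 = 0*521 = 0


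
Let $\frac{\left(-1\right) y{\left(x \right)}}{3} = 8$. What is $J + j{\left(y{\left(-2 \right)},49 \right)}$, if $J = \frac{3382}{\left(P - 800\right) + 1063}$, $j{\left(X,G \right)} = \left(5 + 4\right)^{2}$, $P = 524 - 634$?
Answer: $\frac{15775}{153} \approx 103.1$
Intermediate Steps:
$y{\left(x \right)} = -24$ ($y{\left(x \right)} = \left(-3\right) 8 = -24$)
$P = -110$
$j{\left(X,G \right)} = 81$ ($j{\left(X,G \right)} = 9^{2} = 81$)
$J = \frac{3382}{153}$ ($J = \frac{3382}{\left(-110 - 800\right) + 1063} = \frac{3382}{-910 + 1063} = \frac{3382}{153} \approx 22.105$)
$J + j{\left(y{\left(-2 \right)},49 \right)} = \frac{3382}{153} + 81 = \frac{15775}{153}$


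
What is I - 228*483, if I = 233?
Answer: -109891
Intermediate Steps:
I - 228*483 = 233 - 228*483 = 233 - 110124 = -109891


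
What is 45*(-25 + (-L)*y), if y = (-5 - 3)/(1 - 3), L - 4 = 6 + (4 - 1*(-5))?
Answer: -4545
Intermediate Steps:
L = 19 (L = 4 + (6 + (4 - 1*(-5))) = 4 + (6 + (4 + 5)) = 4 + (6 + 9) = 4 + 15 = 19)
y = 4 (y = -8/(-2) = -8*(-½) = 4)
45*(-25 + (-L)*y) = 45*(-25 - 1*19*4) = 45*(-25 - 19*4) = 45*(-25 - 76) = 45*(-101) = -4545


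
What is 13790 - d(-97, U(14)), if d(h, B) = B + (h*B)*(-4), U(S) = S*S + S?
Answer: -67900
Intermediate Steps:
U(S) = S + S² (U(S) = S² + S = S + S²)
d(h, B) = B - 4*B*h (d(h, B) = B + (B*h)*(-4) = B - 4*B*h)
13790 - d(-97, U(14)) = 13790 - 14*(1 + 14)*(1 - 4*(-97)) = 13790 - 14*15*(1 + 388) = 13790 - 210*389 = 13790 - 1*81690 = 13790 - 81690 = -67900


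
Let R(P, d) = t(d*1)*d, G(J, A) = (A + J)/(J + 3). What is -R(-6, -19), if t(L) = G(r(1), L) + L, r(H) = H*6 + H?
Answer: -1919/5 ≈ -383.80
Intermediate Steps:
r(H) = 7*H (r(H) = 6*H + H = 7*H)
G(J, A) = (A + J)/(3 + J)
t(L) = 7/10 + 11*L/10 (t(L) = (L + 7*1)/(3 + 7*1) + L = (L + 7)/(3 + 7) + L = (7 + L)/10 + L = (7/10 + L/10) + L = 7/10 + 11*L/10)
R(P, d) = d*(7/10 + 11*d/10) (R(P, d) = (7/10 + 11*(d*1)/10)*d = (7/10 + 11*d/10)*d = d*(7/10 + 11*d/10))
-R(-6, -19) = -(-19)*(7 + 11*(-19))/10 = -(-19)*(7 - 209)/10 = -(-19)*(-202)/10 = -1*1919/5 = -1919/5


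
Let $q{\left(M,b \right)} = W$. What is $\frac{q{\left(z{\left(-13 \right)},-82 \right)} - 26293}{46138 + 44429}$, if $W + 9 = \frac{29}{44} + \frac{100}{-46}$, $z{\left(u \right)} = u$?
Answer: $- \frac{26619157}{91653804} \approx -0.29043$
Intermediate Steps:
$W = - \frac{10641}{1012}$ ($W = -9 + \left(\frac{29}{44} + \frac{100}{-46}\right) = -9 + \left(29 \cdot \frac{1}{44} + 100 \left(- \frac{1}{46}\right)\right) = -9 + \left(\frac{29}{44} - \frac{50}{23}\right) = -9 - \frac{1533}{1012} = - \frac{10641}{1012} \approx -10.515$)
$q{\left(M,b \right)} = - \frac{10641}{1012}$
$\frac{q{\left(z{\left(-13 \right)},-82 \right)} - 26293}{46138 + 44429} = \frac{- \frac{10641}{1012} - 26293}{46138 + 44429} = - \frac{26619157}{1012 \cdot 90567} = \left(- \frac{26619157}{1012}\right) \frac{1}{90567} = - \frac{26619157}{91653804}$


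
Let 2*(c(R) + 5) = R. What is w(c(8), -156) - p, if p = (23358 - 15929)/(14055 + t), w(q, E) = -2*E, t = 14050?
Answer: 8761331/28105 ≈ 311.74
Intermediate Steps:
c(R) = -5 + R/2
p = 7429/28105 (p = (23358 - 15929)/(14055 + 14050) = 7429/28105 ≈ 0.26433)
w(c(8), -156) - p = -2*(-156) - 1*7429/28105 = 312 - 7429/28105 = 8761331/28105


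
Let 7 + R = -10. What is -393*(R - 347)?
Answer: 143052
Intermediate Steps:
R = -17 (R = -7 - 10 = -17)
-393*(R - 347) = -393*(-17 - 347) = -393*(-364) = 143052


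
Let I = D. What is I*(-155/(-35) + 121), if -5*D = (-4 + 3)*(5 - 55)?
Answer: -8780/7 ≈ -1254.3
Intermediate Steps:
D = -10 (D = -(-4 + 3)*(5 - 55)/5 = -(-1)*(-50)/5 = -1/5*50 = -10)
I = -10
I*(-155/(-35) + 121) = -10*(-155/(-35) + 121) = -10*(-155*(-1/35) + 121) = -10*(31/7 + 121) = -10*878/7 = -8780/7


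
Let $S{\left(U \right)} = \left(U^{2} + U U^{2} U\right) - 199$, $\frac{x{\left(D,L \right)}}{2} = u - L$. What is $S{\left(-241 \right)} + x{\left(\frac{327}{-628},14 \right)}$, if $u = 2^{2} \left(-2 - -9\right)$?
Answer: $3373460471$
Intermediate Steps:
$u = 28$ ($u = 4 \left(-2 + 9\right) = 4 \cdot 7 = 28$)
$x{\left(D,L \right)} = 56 - 2 L$ ($x{\left(D,L \right)} = 2 \left(28 - L\right) = 56 - 2 L$)
$S{\left(U \right)} = -199 + U^{2} + U^{4}$ ($S{\left(U \right)} = \left(U^{2} + U^{3} U\right) - 199 = \left(U^{2} + U^{4}\right) - 199 = -199 + U^{2} + U^{4}$)
$S{\left(-241 \right)} + x{\left(\frac{327}{-628},14 \right)} = \left(-199 + \left(-241\right)^{2} + \left(-241\right)^{4}\right) + \left(56 - 28\right) = \left(-199 + 58081 + 3373402561\right) + \left(56 - 28\right) = 3373460443 + 28 = 3373460471$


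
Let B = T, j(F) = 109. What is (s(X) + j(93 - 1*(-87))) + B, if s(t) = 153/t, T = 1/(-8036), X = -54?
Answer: 2559463/24108 ≈ 106.17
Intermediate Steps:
T = -1/8036 ≈ -0.00012444
B = -1/8036 ≈ -0.00012444
(s(X) + j(93 - 1*(-87))) + B = (153/(-54) + 109) - 1/8036 = (153*(-1/54) + 109) - 1/8036 = (-17/6 + 109) - 1/8036 = 637/6 - 1/8036 = 2559463/24108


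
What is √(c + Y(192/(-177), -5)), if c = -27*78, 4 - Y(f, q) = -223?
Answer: I*√1879 ≈ 43.347*I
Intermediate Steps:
Y(f, q) = 227 (Y(f, q) = 4 - 1*(-223) = 4 + 223 = 227)
c = -2106
√(c + Y(192/(-177), -5)) = √(-2106 + 227) = √(-1879) = I*√1879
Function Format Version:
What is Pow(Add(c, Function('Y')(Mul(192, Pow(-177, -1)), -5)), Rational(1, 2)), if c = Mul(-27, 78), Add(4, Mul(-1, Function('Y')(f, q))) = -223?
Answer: Mul(I, Pow(1879, Rational(1, 2))) ≈ Mul(43.347, I)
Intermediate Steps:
Function('Y')(f, q) = 227 (Function('Y')(f, q) = Add(4, Mul(-1, -223)) = Add(4, 223) = 227)
c = -2106
Pow(Add(c, Function('Y')(Mul(192, Pow(-177, -1)), -5)), Rational(1, 2)) = Pow(Add(-2106, 227), Rational(1, 2)) = Pow(-1879, Rational(1, 2)) = Mul(I, Pow(1879, Rational(1, 2)))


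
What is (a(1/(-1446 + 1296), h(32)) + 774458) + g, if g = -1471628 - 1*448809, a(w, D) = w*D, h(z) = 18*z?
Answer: -28649571/25 ≈ -1.1460e+6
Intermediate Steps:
a(w, D) = D*w
g = -1920437 (g = -1471628 - 448809 = -1920437)
(a(1/(-1446 + 1296), h(32)) + 774458) + g = ((18*32)/(-1446 + 1296) + 774458) - 1920437 = (576/(-150) + 774458) - 1920437 = (576*(-1/150) + 774458) - 1920437 = (-96/25 + 774458) - 1920437 = 19361354/25 - 1920437 = -28649571/25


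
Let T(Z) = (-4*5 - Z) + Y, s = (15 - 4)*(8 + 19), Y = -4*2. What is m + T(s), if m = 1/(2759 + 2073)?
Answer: -1570399/4832 ≈ -325.00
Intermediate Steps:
Y = -8
m = 1/4832 ≈ 0.00020695
s = 297 (s = 11*27 = 297)
T(Z) = -28 - Z (T(Z) = (-4*5 - Z) - 8 = (-20 - Z) - 8 = -28 - Z)
m + T(s) = 1/4832 + (-28 - 1*297) = 1/4832 + (-28 - 297) = 1/4832 - 325 = -1570399/4832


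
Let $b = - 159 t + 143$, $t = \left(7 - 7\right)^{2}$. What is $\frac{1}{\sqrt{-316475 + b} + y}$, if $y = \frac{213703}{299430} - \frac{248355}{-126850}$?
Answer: $\frac{96355606481185140}{11409444450699234798931} - \frac{432805547233716075 i \sqrt{8787}}{22818888901398469597862} \approx 8.4452 \cdot 10^{-6} - 0.0017779 i$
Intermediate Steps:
$t = 0$ ($t = 0^{2} = 0$)
$y = \frac{1014731632}{379826955}$ ($y = 213703 \cdot \frac{1}{299430} - - \frac{49671}{25370} = \frac{213703}{299430} + \frac{49671}{25370} = \frac{1014731632}{379826955} \approx 2.6716$)
$b = 143$ ($b = \left(-159\right) 0 + 143 = 0 + 143 = 143$)
$\frac{1}{\sqrt{-316475 + b} + y} = \frac{1}{\sqrt{-316475 + 143} + \frac{1014731632}{379826955}} = \frac{1}{\sqrt{-316332} + \frac{1014731632}{379826955}} = \frac{1}{6 i \sqrt{8787} + \frac{1014731632}{379826955}} = \frac{1}{\frac{1014731632}{379826955} + 6 i \sqrt{8787}}$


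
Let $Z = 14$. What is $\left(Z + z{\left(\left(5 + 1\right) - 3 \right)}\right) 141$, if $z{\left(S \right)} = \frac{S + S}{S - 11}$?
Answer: $\frac{7473}{4} \approx 1868.3$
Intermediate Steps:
$z{\left(S \right)} = \frac{2 S}{-11 + S}$
$\left(Z + z{\left(\left(5 + 1\right) - 3 \right)}\right) 141 = \left(14 + \frac{2 \left(\left(5 + 1\right) - 3\right)}{-11 + \left(\left(5 + 1\right) - 3\right)}\right) 141 = \left(14 + \frac{2 \left(6 - 3\right)}{-11 + \left(6 - 3\right)}\right) 141 = \left(14 + 2 \cdot 3 \frac{1}{-11 + 3}\right) 141 = \left(14 + 2 \cdot 3 \frac{1}{-8}\right) 141 = \left(14 + 2 \cdot 3 \left(- \frac{1}{8}\right)\right) 141 = \left(14 - \frac{3}{4}\right) 141 = \frac{53}{4} \cdot 141 = \frac{7473}{4}$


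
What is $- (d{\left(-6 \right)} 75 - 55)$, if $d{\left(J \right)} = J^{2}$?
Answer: $-2645$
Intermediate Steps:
$- (d{\left(-6 \right)} 75 - 55) = - (\left(-6\right)^{2} \cdot 75 - 55) = - (36 \cdot 75 - 55) = - (2700 - 55) = \left(-1\right) 2645 = -2645$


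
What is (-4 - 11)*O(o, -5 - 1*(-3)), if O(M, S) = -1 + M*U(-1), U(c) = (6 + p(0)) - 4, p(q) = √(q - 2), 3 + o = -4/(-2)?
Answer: 45 + 15*I*√2 ≈ 45.0 + 21.213*I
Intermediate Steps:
o = -1 (o = -3 - 4/(-2) = -3 - 4*(-½) = -3 + 2 = -1)
p(q) = √(-2 + q)
U(c) = 2 + I*√2 (U(c) = (6 + √(-2 + 0)) - 4 = (6 + √(-2)) - 4 = (6 + I*√2) - 4 = 2 + I*√2)
O(M, S) = -1 + M*(2 + I*√2)
(-4 - 11)*O(o, -5 - 1*(-3)) = (-4 - 11)*(-1 - (2 + I*√2)) = -15*(-1 + (-2 - I*√2)) = -15*(-3 - I*√2) = 45 + 15*I*√2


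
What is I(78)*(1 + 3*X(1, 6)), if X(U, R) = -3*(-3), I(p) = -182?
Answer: -5096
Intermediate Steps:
X(U, R) = 9
I(78)*(1 + 3*X(1, 6)) = -182*(1 + 3*9) = -182*(1 + 27) = -182*28 = -5096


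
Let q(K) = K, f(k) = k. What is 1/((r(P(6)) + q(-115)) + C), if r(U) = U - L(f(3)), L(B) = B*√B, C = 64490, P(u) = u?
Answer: 64381/4144913134 + 3*√3/4144913134 ≈ 1.5534e-5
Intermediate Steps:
L(B) = B^(3/2)
r(U) = U - 3*√3 (r(U) = U - 3^(3/2) = U - 3*√3)
1/((r(P(6)) + q(-115)) + C) = 1/(((6 - 3*√3) - 115) + 64490) = 1/((-109 - 3*√3) + 64490) = 1/(64381 - 3*√3)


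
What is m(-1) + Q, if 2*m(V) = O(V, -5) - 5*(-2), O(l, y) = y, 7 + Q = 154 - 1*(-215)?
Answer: 729/2 ≈ 364.50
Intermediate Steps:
Q = 362 (Q = -7 + (154 - 1*(-215)) = -7 + (154 + 215) = -7 + 369 = 362)
m(V) = 5/2 (m(V) = (-5 - 5*(-2))/2 = (-5 - 1*(-10))/2 = (-5 + 10)/2 = (½)*5 = 5/2)
m(-1) + Q = 5/2 + 362 = 729/2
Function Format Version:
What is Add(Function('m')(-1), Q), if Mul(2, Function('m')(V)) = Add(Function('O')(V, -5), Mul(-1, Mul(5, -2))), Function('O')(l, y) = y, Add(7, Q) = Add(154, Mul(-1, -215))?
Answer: Rational(729, 2) ≈ 364.50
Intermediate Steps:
Q = 362 (Q = Add(-7, Add(154, Mul(-1, -215))) = Add(-7, Add(154, 215)) = Add(-7, 369) = 362)
Function('m')(V) = Rational(5, 2) (Function('m')(V) = Mul(Rational(1, 2), Add(-5, Mul(-1, Mul(5, -2)))) = Mul(Rational(1, 2), Add(-5, Mul(-1, -10))) = Mul(Rational(1, 2), Add(-5, 10)) = Mul(Rational(1, 2), 5) = Rational(5, 2))
Add(Function('m')(-1), Q) = Add(Rational(5, 2), 362) = Rational(729, 2)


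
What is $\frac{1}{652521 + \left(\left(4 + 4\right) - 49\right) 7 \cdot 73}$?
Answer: $\frac{1}{631570} \approx 1.5834 \cdot 10^{-6}$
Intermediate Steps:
$\frac{1}{652521 + \left(\left(4 + 4\right) - 49\right) 7 \cdot 73} = \frac{1}{652521 + \left(8 - 49\right) 7 \cdot 73} = \frac{1}{652521 + \left(-41\right) 7 \cdot 73} = \frac{1}{652521 - 20951} = \frac{1}{631570}$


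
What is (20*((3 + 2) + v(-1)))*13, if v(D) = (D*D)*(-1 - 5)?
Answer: -260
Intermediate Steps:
v(D) = -6*D² (v(D) = D²*(-6) = -6*D²)
(20*((3 + 2) + v(-1)))*13 = (20*((3 + 2) - 6*(-1)²))*13 = (20*(5 - 6*1))*13 = (20*(5 - 6))*13 = (20*(-1))*13 = -20*13 = -260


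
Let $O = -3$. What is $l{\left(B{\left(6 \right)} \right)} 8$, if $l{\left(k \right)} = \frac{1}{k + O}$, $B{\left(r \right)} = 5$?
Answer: $4$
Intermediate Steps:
$l{\left(k \right)} = \frac{1}{-3 + k}$ ($l{\left(k \right)} = \frac{1}{k - 3} = \frac{1}{-3 + k}$)
$l{\left(B{\left(6 \right)} \right)} 8 = \frac{1}{-3 + 5} \cdot 8 = \frac{1}{2} \cdot 8 = 4$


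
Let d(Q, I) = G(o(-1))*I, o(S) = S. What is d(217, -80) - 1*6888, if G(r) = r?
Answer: -6808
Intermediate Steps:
d(Q, I) = -I
d(217, -80) - 1*6888 = -1*(-80) - 1*6888 = 80 - 6888 = -6808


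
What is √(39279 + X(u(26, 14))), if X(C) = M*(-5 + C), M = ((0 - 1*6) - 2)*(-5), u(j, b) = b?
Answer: √39639 ≈ 199.10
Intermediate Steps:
M = 40 (M = ((0 - 6) - 2)*(-5) = (-6 - 2)*(-5) = -8*(-5) = 40)
X(C) = -200 + 40*C (X(C) = 40*(-5 + C) = -200 + 40*C)
√(39279 + X(u(26, 14))) = √(39279 + (-200 + 40*14)) = √(39279 + (-200 + 560)) = √(39279 + 360) = √39639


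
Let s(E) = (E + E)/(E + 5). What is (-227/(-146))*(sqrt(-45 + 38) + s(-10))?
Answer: 454/73 + 227*I*sqrt(7)/146 ≈ 6.2192 + 4.1136*I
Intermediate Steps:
s(E) = 2*E/(5 + E) (s(E) = (2*E)/(5 + E) = 2*E/(5 + E))
(-227/(-146))*(sqrt(-45 + 38) + s(-10)) = (-227/(-146))*(sqrt(-45 + 38) + 2*(-10)/(5 - 10)) = (-227*(-1/146))*(sqrt(-7) + 2*(-10)/(-5)) = 227*(I*sqrt(7) + 2*(-10)*(-1/5))/146 = 227*(I*sqrt(7) + 4)/146 = 227*(4 + I*sqrt(7))/146 = 454/73 + 227*I*sqrt(7)/146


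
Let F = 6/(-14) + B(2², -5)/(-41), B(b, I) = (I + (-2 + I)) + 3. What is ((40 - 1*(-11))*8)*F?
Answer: -24480/287 ≈ -85.296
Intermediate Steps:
B(b, I) = 1 + 2*I (B(b, I) = (-2 + 2*I) + 3 = 1 + 2*I)
F = -60/287 (F = 6/(-14) + (1 + 2*(-5))/(-41) = 6*(-1/14) + (1 - 10)*(-1/41) = -3/7 - 9*(-1/41) = -3/7 + 9/41 = -60/287 ≈ -0.20906)
((40 - 1*(-11))*8)*F = ((40 - 1*(-11))*8)*(-60/287) = ((40 + 11)*8)*(-60/287) = (51*8)*(-60/287) = 408*(-60/287) = -24480/287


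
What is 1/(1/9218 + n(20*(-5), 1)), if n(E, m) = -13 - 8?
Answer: -9218/193577 ≈ -0.047619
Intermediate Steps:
n(E, m) = -21
1/(1/9218 + n(20*(-5), 1)) = 1/(1/9218 - 21) = 1/(-193577/9218) = -9218/193577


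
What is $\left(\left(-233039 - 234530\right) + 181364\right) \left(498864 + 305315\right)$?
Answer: $-230160050695$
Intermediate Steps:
$\left(\left(-233039 - 234530\right) + 181364\right) \left(498864 + 305315\right) = \left(\left(-233039 - 234530\right) + 181364\right) 804179 = \left(-467569 + 181364\right) 804179 = \left(-286205\right) 804179 = -230160050695$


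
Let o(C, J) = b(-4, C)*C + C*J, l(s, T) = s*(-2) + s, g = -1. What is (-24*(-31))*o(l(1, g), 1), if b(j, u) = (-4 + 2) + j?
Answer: 3720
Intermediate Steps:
b(j, u) = -2 + j
l(s, T) = -s (l(s, T) = -2*s + s = -s)
o(C, J) = -6*C + C*J (o(C, J) = (-2 - 4)*C + C*J = -6*C + C*J)
(-24*(-31))*o(l(1, g), 1) = (-24*(-31))*((-1*1)*(-6 + 1)) = 744*(-1*(-5)) = 744*5 = 3720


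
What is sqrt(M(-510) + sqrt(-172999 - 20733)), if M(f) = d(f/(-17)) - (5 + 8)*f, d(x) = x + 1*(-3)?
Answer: sqrt(6657 + 2*I*sqrt(48433)) ≈ 81.635 + 2.6958*I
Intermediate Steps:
d(x) = -3 + x (d(x) = x - 3 = -3 + x)
M(f) = -3 - 222*f/17 (M(f) = (-3 + f/(-17)) - (5 + 8)*f = (-3 + f*(-1/17)) - 13*f = (-3 - f/17) - 13*f = -3 - 222*f/17)
sqrt(M(-510) + sqrt(-172999 - 20733)) = sqrt((-3 - 222/17*(-510)) + sqrt(-172999 - 20733)) = sqrt((-3 + 6660) + sqrt(-193732)) = sqrt(6657 + 2*I*sqrt(48433))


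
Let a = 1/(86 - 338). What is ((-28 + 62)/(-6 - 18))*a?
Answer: 17/3024 ≈ 0.0056217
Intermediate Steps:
a = -1/252 (a = 1/(-252) = -1/252 ≈ -0.0039683)
((-28 + 62)/(-6 - 18))*a = ((-28 + 62)/(-6 - 18))*(-1/252) = (34/(-24))*(-1/252) = (34*(-1/24))*(-1/252) = -17/12*(-1/252) = 17/3024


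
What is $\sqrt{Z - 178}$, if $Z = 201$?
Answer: $\sqrt{23} \approx 4.7958$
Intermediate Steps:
$\sqrt{Z - 178} = \sqrt{201 - 178} = \sqrt{23}$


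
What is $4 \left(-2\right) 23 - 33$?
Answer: $-217$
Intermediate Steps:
$4 \left(-2\right) 23 - 33 = \left(-8\right) 23 - 33 = -184 - 33 = -217$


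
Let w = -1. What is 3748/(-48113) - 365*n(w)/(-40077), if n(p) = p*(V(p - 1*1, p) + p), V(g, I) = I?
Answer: -1576522/26414037 ≈ -0.059685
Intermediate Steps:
n(p) = 2*p² (n(p) = p*(p + p) = p*(2*p) = 2*p²)
3748/(-48113) - 365*n(w)/(-40077) = 3748/(-48113) - 730*(-1)²/(-40077) = 3748*(-1/48113) - 730*(-1/40077) = -3748/48113 - 365*2*(-1/40077) = -3748/48113 - 730*(-1/40077) = -3748/48113 + 10/549 = -1576522/26414037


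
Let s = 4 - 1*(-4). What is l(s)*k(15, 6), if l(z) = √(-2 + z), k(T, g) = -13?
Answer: -13*√6 ≈ -31.843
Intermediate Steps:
s = 8 (s = 4 + 4 = 8)
l(s)*k(15, 6) = √(-2 + 8)*(-13) = √6*(-13) = -13*√6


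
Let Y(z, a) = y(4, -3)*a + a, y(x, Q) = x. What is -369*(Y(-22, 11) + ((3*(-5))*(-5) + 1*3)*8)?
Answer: -250551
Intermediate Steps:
Y(z, a) = 5*a (Y(z, a) = 4*a + a = 5*a)
-369*(Y(-22, 11) + ((3*(-5))*(-5) + 1*3)*8) = -369*(5*11 + ((3*(-5))*(-5) + 1*3)*8) = -369*(55 + (-15*(-5) + 3)*8) = -369*(55 + (75 + 3)*8) = -369*(55 + 78*8) = -369*(55 + 624) = -369*679 = -250551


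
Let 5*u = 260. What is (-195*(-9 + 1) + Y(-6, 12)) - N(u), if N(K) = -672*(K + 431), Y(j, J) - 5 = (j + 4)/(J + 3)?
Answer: 4892113/15 ≈ 3.2614e+5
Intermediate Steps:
Y(j, J) = 5 + (4 + j)/(3 + J) (Y(j, J) = 5 + (j + 4)/(J + 3) = 5 + (4 + j)/(3 + J))
u = 52 (u = (1/5)*260 = 52)
N(K) = -289632 - 672*K (N(K) = -672*(431 + K) = -289632 - 672*K)
(-195*(-9 + 1) + Y(-6, 12)) - N(u) = (-195*(-9 + 1) + (19 - 6 + 5*12)/(3 + 12)) - (-289632 - 672*52) = (-195*(-8) + (19 - 6 + 60)/15) - (-289632 - 34944) = (1560 + (1/15)*73) - 1*(-324576) = (1560 + 73/15) + 324576 = 23473/15 + 324576 = 4892113/15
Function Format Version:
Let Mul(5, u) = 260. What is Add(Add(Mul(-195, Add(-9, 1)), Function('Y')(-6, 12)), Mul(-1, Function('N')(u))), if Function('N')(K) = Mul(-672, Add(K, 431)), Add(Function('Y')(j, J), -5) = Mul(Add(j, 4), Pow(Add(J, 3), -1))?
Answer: Rational(4892113, 15) ≈ 3.2614e+5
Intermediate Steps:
Function('Y')(j, J) = Add(5, Mul(Pow(Add(3, J), -1), Add(4, j))) (Function('Y')(j, J) = Add(5, Mul(Add(j, 4), Pow(Add(J, 3), -1))) = Add(5, Mul(Add(4, j), Pow(Add(3, J), -1))) = Add(5, Mul(Pow(Add(3, J), -1), Add(4, j))))
u = 52 (u = Mul(Rational(1, 5), 260) = 52)
Function('N')(K) = Add(-289632, Mul(-672, K)) (Function('N')(K) = Mul(-672, Add(431, K)) = Add(-289632, Mul(-672, K)))
Add(Add(Mul(-195, Add(-9, 1)), Function('Y')(-6, 12)), Mul(-1, Function('N')(u))) = Add(Add(Mul(-195, Add(-9, 1)), Mul(Pow(Add(3, 12), -1), Add(19, -6, Mul(5, 12)))), Mul(-1, Add(-289632, Mul(-672, 52)))) = Add(Add(Mul(-195, -8), Mul(Pow(15, -1), Add(19, -6, 60))), Mul(-1, Add(-289632, -34944))) = Add(Add(1560, Mul(Rational(1, 15), 73)), Mul(-1, -324576)) = Add(Add(1560, Rational(73, 15)), 324576) = Add(Rational(23473, 15), 324576) = Rational(4892113, 15)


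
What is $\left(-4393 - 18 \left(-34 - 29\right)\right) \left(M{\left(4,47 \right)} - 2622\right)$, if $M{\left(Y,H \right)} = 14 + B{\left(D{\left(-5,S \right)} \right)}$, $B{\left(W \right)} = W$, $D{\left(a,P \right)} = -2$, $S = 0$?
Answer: $8505990$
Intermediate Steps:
$M{\left(Y,H \right)} = 12$ ($M{\left(Y,H \right)} = 14 - 2 = 12$)
$\left(-4393 - 18 \left(-34 - 29\right)\right) \left(M{\left(4,47 \right)} - 2622\right) = \left(-4393 - 18 \left(-34 - 29\right)\right) \left(12 - 2622\right) = \left(-4393 - -1134\right) \left(-2610\right) = \left(-4393 + 1134\right) \left(-2610\right) = \left(-3259\right) \left(-2610\right) = 8505990$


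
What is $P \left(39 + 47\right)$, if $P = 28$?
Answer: $2408$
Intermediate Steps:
$P \left(39 + 47\right) = 28 \left(39 + 47\right) = 28 \cdot 86 = 2408$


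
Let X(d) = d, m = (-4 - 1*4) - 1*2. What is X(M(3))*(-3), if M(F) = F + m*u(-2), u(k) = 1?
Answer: 21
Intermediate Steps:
m = -10 (m = (-4 - 4) - 2 = -8 - 2 = -10)
M(F) = -10 + F (M(F) = F - 10*1 = F - 10 = -10 + F)
X(M(3))*(-3) = (-10 + 3)*(-3) = -7*(-3) = 21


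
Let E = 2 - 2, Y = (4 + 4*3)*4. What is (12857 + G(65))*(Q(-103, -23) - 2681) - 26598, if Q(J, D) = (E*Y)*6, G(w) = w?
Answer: -34670480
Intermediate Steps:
Y = 64 (Y = (4 + 12)*4 = 16*4 = 64)
E = 0
Q(J, D) = 0 (Q(J, D) = (0*64)*6 = 0*6 = 0)
(12857 + G(65))*(Q(-103, -23) - 2681) - 26598 = (12857 + 65)*(0 - 2681) - 26598 = 12922*(-2681) - 26598 = -34643882 - 26598 = -34670480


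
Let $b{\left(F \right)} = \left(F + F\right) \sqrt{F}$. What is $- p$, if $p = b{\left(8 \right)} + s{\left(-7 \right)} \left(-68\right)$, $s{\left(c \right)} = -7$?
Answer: $-476 - 32 \sqrt{2} \approx -521.25$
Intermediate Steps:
$b{\left(F \right)} = 2 F^{\frac{3}{2}}$ ($b{\left(F \right)} = 2 F \sqrt{F} = 2 F^{\frac{3}{2}}$)
$p = 476 + 32 \sqrt{2}$ ($p = 2 \cdot 8^{\frac{3}{2}} - -476 = 2 \cdot 16 \sqrt{2} + 476 = 32 \sqrt{2} + 476 = 476 + 32 \sqrt{2} \approx 521.25$)
$- p = - (476 + 32 \sqrt{2}) = -476 - 32 \sqrt{2}$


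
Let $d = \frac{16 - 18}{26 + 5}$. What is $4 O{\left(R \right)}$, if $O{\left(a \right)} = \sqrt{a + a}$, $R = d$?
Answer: $\frac{8 i \sqrt{31}}{31} \approx 1.4368 i$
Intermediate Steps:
$d = - \frac{2}{31} \approx -0.064516$
$R = - \frac{2}{31} \approx -0.064516$
$O{\left(a \right)} = \sqrt{2} \sqrt{a}$ ($O{\left(a \right)} = \sqrt{2 a} = \sqrt{2} \sqrt{a}$)
$4 O{\left(R \right)} = 4 \sqrt{2} \sqrt{- \frac{2}{31}} = 4 \sqrt{2} \frac{i \sqrt{62}}{31} = 4 \frac{2 i \sqrt{31}}{31} = \frac{8 i \sqrt{31}}{31}$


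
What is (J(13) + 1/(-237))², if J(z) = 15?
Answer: 12630916/56169 ≈ 224.87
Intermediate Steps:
(J(13) + 1/(-237))² = (15 + 1/(-237))² = (15 - 1/237)² = (3554/237)² = 12630916/56169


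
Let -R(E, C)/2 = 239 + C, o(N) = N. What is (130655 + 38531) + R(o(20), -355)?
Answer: 169418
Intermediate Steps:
R(E, C) = -478 - 2*C (R(E, C) = -2*(239 + C) = -478 - 2*C)
(130655 + 38531) + R(o(20), -355) = (130655 + 38531) + (-478 - 2*(-355)) = 169186 + (-478 + 710) = 169186 + 232 = 169418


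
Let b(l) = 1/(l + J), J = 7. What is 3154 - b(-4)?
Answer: 9461/3 ≈ 3153.7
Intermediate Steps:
b(l) = 1/(7 + l) (b(l) = 1/(l + 7) = 1/(7 + l))
3154 - b(-4) = 3154 - 1/(7 - 4) = 3154 - 1/3 = 3154 - 1*⅓ = 3154 - ⅓ = 9461/3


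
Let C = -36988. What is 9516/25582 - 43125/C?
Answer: 727600779/473113508 ≈ 1.5379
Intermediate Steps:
9516/25582 - 43125/C = 9516/25582 - 43125/(-36988) = 9516*(1/25582) - 43125*(-1/36988) = 4758/12791 + 43125/36988 = 727600779/473113508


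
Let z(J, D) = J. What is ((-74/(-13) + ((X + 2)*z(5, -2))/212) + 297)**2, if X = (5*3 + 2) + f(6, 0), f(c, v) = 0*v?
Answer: 697985057025/7595536 ≈ 91894.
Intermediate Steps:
f(c, v) = 0
X = 17 (X = (5*3 + 2) + 0 = (15 + 2) + 0 = 17 + 0 = 17)
((-74/(-13) + ((X + 2)*z(5, -2))/212) + 297)**2 = ((-74/(-13) + ((17 + 2)*5)/212) + 297)**2 = ((-74*(-1/13) + (19*5)*(1/212)) + 297)**2 = ((74/13 + 95*(1/212)) + 297)**2 = ((74/13 + 95/212) + 297)**2 = (16923/2756 + 297)**2 = (835455/2756)**2 = 697985057025/7595536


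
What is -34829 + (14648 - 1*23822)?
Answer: -44003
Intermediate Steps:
-34829 + (14648 - 1*23822) = -34829 + (14648 - 23822) = -34829 - 9174 = -44003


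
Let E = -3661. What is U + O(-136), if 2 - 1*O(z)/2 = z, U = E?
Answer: -3385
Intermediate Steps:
U = -3661
O(z) = 4 - 2*z
U + O(-136) = -3661 + (4 - 2*(-136)) = -3661 + (4 + 272) = -3661 + 276 = -3385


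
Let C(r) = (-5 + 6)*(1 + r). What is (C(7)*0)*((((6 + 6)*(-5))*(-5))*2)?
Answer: 0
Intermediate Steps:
C(r) = 1 + r (C(r) = 1*(1 + r) = 1 + r)
(C(7)*0)*((((6 + 6)*(-5))*(-5))*2) = ((1 + 7)*0)*((((6 + 6)*(-5))*(-5))*2) = (8*0)*(((12*(-5))*(-5))*2) = 0*(-60*(-5)*2) = 0*(300*2) = 0*600 = 0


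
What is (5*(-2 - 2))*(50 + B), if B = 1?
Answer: -1020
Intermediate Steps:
(5*(-2 - 2))*(50 + B) = (5*(-2 - 2))*(50 + 1) = (5*(-4))*51 = -20*51 = -1020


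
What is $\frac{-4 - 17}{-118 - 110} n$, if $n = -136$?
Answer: $- \frac{238}{19} \approx -12.526$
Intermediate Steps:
$\frac{-4 - 17}{-118 - 110} n = \frac{-4 - 17}{-118 - 110} \left(-136\right) = - \frac{21}{-228} \left(-136\right) = \left(-21\right) \left(- \frac{1}{228}\right) \left(-136\right) = \frac{7}{76} \left(-136\right) = - \frac{238}{19}$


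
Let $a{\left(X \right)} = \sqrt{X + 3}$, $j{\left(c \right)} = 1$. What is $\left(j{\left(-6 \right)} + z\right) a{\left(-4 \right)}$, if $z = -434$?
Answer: $- 433 i \approx - 433.0 i$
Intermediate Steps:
$a{\left(X \right)} = \sqrt{3 + X}$
$\left(j{\left(-6 \right)} + z\right) a{\left(-4 \right)} = \left(1 - 434\right) \sqrt{3 - 4} = - 433 \sqrt{-1} = - 433 i$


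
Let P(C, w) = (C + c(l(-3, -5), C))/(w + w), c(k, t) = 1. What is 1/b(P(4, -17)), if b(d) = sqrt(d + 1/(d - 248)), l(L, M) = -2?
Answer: -I*sqrt(12432712578)/43341 ≈ -2.5727*I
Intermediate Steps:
P(C, w) = (1 + C)/(2*w) (P(C, w) = (C + 1)/(w + w) = (1 + C)/((2*w)) = (1 + C)*(1/(2*w)) = (1 + C)/(2*w))
b(d) = sqrt(d + 1/(-248 + d))
1/b(P(4, -17)) = 1/(sqrt((1 + ((1/2)*(1 + 4)/(-17))*(-248 + (1/2)*(1 + 4)/(-17)))/(-248 + (1/2)*(1 + 4)/(-17)))) = 1/(sqrt((1 + ((1/2)*(-1/17)*5)*(-248 + (1/2)*(-1/17)*5))/(-248 + (1/2)*(-1/17)*5))) = 1/(sqrt((1 - 5*(-248 - 5/34)/34)/(-248 - 5/34))) = 1/(sqrt((1 - 5/34*(-8437/34))/(-8437/34))) = 1/(sqrt(-34*(1 + 42185/1156)/8437)) = 1/(sqrt(-34/8437*43341/1156)) = 1/(sqrt(-43341/286858)) = 1/(I*sqrt(12432712578)/286858) = -I*sqrt(12432712578)/43341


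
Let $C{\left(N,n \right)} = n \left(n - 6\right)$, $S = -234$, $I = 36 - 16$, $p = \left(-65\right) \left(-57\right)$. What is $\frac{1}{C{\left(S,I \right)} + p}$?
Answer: $\frac{1}{3985} \approx 0.00025094$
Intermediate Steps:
$p = 3705$
$I = 20$ ($I = 36 - 16 = 20$)
$C{\left(N,n \right)} = n \left(-6 + n\right)$
$\frac{1}{C{\left(S,I \right)} + p} = \frac{1}{20 \left(-6 + 20\right) + 3705} = \frac{1}{20 \cdot 14 + 3705} = \frac{1}{280 + 3705} = \frac{1}{3985}$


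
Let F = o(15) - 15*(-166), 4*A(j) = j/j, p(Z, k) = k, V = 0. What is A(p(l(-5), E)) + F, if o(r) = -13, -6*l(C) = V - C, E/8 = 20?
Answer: 9909/4 ≈ 2477.3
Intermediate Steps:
E = 160 (E = 8*20 = 160)
l(C) = C/6 (l(C) = -(0 - C)/6 = -(-1)*C/6 = C/6)
A(j) = ¼ (A(j) = (j/j)/4 = (¼)*1 = ¼)
F = 2477 (F = -13 - 15*(-166) = -13 + 2490 = 2477)
A(p(l(-5), E)) + F = ¼ + 2477 = 9909/4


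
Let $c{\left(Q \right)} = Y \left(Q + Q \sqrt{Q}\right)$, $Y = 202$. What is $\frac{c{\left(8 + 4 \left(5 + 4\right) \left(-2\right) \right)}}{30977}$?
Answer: $- \frac{12928}{30977} - \frac{103424 i}{30977} \approx -0.41734 - 3.3387 i$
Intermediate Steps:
$c{\left(Q \right)} = 202 Q + 202 Q^{\frac{3}{2}}$ ($c{\left(Q \right)} = 202 \left(Q + Q \sqrt{Q}\right) = 202 \left(Q + Q^{\frac{3}{2}}\right) = 202 Q + 202 Q^{\frac{3}{2}}$)
$\frac{c{\left(8 + 4 \left(5 + 4\right) \left(-2\right) \right)}}{30977} = \frac{202 \left(8 + 4 \left(5 + 4\right) \left(-2\right)\right) + 202 \left(8 + 4 \left(5 + 4\right) \left(-2\right)\right)^{\frac{3}{2}}}{30977} = \left(202 \left(8 + 4 \cdot 9 \left(-2\right)\right) + 202 \left(8 + 4 \cdot 9 \left(-2\right)\right)^{\frac{3}{2}}\right) \frac{1}{30977} = \left(202 \left(8 + 4 \left(-18\right)\right) + 202 \left(8 + 4 \left(-18\right)\right)^{\frac{3}{2}}\right) \frac{1}{30977} = \left(202 \left(8 - 72\right) + 202 \left(8 - 72\right)^{\frac{3}{2}}\right) \frac{1}{30977} = \left(202 \left(-64\right) + 202 \left(-64\right)^{\frac{3}{2}}\right) \frac{1}{30977} = \left(-12928 + 202 \left(- 512 i\right)\right) \frac{1}{30977} = \left(-12928 - 103424 i\right) \frac{1}{30977} = - \frac{12928}{30977} - \frac{103424 i}{30977}$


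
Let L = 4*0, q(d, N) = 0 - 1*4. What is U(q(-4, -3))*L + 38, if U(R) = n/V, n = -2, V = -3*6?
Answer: 38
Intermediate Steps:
V = -18
q(d, N) = -4 (q(d, N) = 0 - 4 = -4)
U(R) = 1/9 (U(R) = -2/(-18) = -2*(-1/18) = 1/9)
L = 0
U(q(-4, -3))*L + 38 = (1/9)*0 + 38 = 0 + 38 = 38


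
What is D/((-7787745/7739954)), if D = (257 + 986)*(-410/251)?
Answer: 19241525644/9535239 ≈ 2017.9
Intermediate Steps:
D = -509630/251 (D = 1243*(-410*1/251) = 1243*(-410/251) = -509630/251 ≈ -2030.4)
D/((-7787745/7739954)) = -509630/(251*((-7787745/7739954))) = -509630/(251*((-7787745*1/7739954))) = -509630/(251*(-7787745/7739954)) = -509630/251*(-7739954/7787745) = 19241525644/9535239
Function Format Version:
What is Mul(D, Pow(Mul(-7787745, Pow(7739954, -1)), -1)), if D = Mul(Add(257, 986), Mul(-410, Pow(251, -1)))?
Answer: Rational(19241525644, 9535239) ≈ 2017.9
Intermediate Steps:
D = Rational(-509630, 251) (D = Mul(1243, Mul(-410, Rational(1, 251))) = Mul(1243, Rational(-410, 251)) = Rational(-509630, 251) ≈ -2030.4)
Mul(D, Pow(Mul(-7787745, Pow(7739954, -1)), -1)) = Mul(Rational(-509630, 251), Pow(Mul(-7787745, Pow(7739954, -1)), -1)) = Mul(Rational(-509630, 251), Pow(Mul(-7787745, Rational(1, 7739954)), -1)) = Mul(Rational(-509630, 251), Pow(Rational(-7787745, 7739954), -1)) = Mul(Rational(-509630, 251), Rational(-7739954, 7787745)) = Rational(19241525644, 9535239)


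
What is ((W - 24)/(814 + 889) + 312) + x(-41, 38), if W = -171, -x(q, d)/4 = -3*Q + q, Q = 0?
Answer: 62341/131 ≈ 475.89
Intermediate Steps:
x(q, d) = -4*q (x(q, d) = -4*(-3*0 + q) = -4*(0 + q) = -4*q)
((W - 24)/(814 + 889) + 312) + x(-41, 38) = ((-171 - 24)/(814 + 889) + 312) - 4*(-41) = (-195/1703 + 312) + 164 = (-195*1/1703 + 312) + 164 = (-15/131 + 312) + 164 = 40857/131 + 164 = 62341/131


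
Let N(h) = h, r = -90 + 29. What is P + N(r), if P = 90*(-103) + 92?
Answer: -9239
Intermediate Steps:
r = -61
P = -9178 (P = -9270 + 92 = -9178)
P + N(r) = -9178 - 61 = -9239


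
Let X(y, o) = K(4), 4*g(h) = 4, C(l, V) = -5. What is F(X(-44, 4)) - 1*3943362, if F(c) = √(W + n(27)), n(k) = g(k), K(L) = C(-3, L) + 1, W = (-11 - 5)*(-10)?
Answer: -3943362 + √161 ≈ -3.9433e+6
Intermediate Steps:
g(h) = 1 (g(h) = (¼)*4 = 1)
W = 160 (W = -16*(-10) = 160)
K(L) = -4 (K(L) = -5 + 1 = -4)
n(k) = 1
X(y, o) = -4
F(c) = √161 (F(c) = √(160 + 1) = √161)
F(X(-44, 4)) - 1*3943362 = √161 - 1*3943362 = √161 - 3943362 = -3943362 + √161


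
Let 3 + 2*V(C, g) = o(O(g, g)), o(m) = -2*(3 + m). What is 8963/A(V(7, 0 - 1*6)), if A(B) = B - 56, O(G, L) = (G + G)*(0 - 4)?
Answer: -17926/217 ≈ -82.608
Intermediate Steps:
O(G, L) = -8*G (O(G, L) = (2*G)*(-4) = -8*G)
o(m) = -6 - 2*m
V(C, g) = -9/2 + 8*g (V(C, g) = -3/2 + (-6 - (-16)*g)/2 = -3/2 + (-6 + 16*g)/2 = -3/2 + (-3 + 8*g) = -9/2 + 8*g)
A(B) = -56 + B
8963/A(V(7, 0 - 1*6)) = 8963/(-56 + (-9/2 + 8*(0 - 1*6))) = 8963/(-56 + (-9/2 + 8*(0 - 6))) = 8963/(-56 + (-9/2 + 8*(-6))) = 8963/(-56 + (-9/2 - 48)) = 8963/(-56 - 105/2) = 8963/(-217/2) = 8963*(-2/217) = -17926/217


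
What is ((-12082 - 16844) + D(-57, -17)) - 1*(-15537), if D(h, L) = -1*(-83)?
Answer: -13306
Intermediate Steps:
D(h, L) = 83
((-12082 - 16844) + D(-57, -17)) - 1*(-15537) = ((-12082 - 16844) + 83) - 1*(-15537) = (-28926 + 83) + 15537 = -28843 + 15537 = -13306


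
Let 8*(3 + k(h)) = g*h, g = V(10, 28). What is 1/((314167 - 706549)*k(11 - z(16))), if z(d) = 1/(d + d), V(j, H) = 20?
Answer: -32/306646533 ≈ -1.0435e-7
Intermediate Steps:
z(d) = 1/(2*d)
g = 20
k(h) = -3 + 5*h/2 (k(h) = -3 + (20*h)/8 = -3 + 5*h/2)
1/((314167 - 706549)*k(11 - z(16))) = 1/((314167 - 706549)*(-3 + 5*(11 - 1/(2*16))/2)) = 1/((-392382)*(-3 + 5*(11 - 1/(2*16))/2)) = -1/(392382*(-3 + 5*(11 - 1*1/32)/2)) = -1/(392382*(-3 + 5*(11 - 1/32)/2)) = -1/(392382*(-3 + (5/2)*(351/32))) = -1/(392382*(-3 + 1755/64)) = -1/(392382*1563/64) = -1/392382*64/1563 = -32/306646533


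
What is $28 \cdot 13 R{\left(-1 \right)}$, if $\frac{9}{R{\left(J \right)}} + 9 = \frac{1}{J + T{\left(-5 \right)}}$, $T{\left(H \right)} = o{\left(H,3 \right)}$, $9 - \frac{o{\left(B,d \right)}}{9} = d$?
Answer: $- \frac{6201}{17} \approx -364.76$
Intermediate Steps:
$o{\left(B,d \right)} = 81 - 9 d$
$T{\left(H \right)} = 54$ ($T{\left(H \right)} = 81 - 27 = 54$)
$R{\left(J \right)} = \frac{9}{-9 + \frac{1}{54 + J}}$ ($R{\left(J \right)} = \frac{9}{-9 + \frac{1}{J + 54}} = \frac{9}{-9 + \frac{1}{54 + J}}$)
$28 \cdot 13 R{\left(-1 \right)} = 28 \cdot 13 \frac{9 \left(-54 - -1\right)}{485 + 9 \left(-1\right)} = 364 \frac{9 \left(-54 + 1\right)}{485 - 9} = 364 \cdot 9 \cdot \frac{1}{476} \left(-53\right) = 364 \left(- \frac{477}{476}\right) = - \frac{6201}{17}$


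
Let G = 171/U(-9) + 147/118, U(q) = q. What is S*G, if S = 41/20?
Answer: -17179/472 ≈ -36.396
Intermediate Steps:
S = 41/20 (S = 41*(1/20) = 41/20 ≈ 2.0500)
G = -2095/118 (G = 171/(-9) + 147/118 = 171*(-⅑) + 147*(1/118) = -19 + 147/118 = -2095/118 ≈ -17.754)
S*G = (41/20)*(-2095/118) = -17179/472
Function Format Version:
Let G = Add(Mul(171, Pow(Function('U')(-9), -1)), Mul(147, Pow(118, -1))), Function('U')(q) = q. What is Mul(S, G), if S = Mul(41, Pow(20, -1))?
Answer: Rational(-17179, 472) ≈ -36.396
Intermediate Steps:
S = Rational(41, 20) (S = Mul(41, Rational(1, 20)) = Rational(41, 20) ≈ 2.0500)
G = Rational(-2095, 118) (G = Add(Mul(171, Pow(-9, -1)), Mul(147, Pow(118, -1))) = Add(Mul(171, Rational(-1, 9)), Mul(147, Rational(1, 118))) = Add(-19, Rational(147, 118)) = Rational(-2095, 118) ≈ -17.754)
Mul(S, G) = Mul(Rational(41, 20), Rational(-2095, 118)) = Rational(-17179, 472)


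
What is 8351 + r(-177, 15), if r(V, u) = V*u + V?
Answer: 5519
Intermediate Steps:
r(V, u) = V + V*u
8351 + r(-177, 15) = 8351 - 177*(1 + 15) = 8351 - 177*16 = 8351 - 2832 = 5519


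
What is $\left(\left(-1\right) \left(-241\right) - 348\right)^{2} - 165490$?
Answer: $-154041$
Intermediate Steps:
$\left(\left(-1\right) \left(-241\right) - 348\right)^{2} - 165490 = \left(241 - 348\right)^{2} - 165490 = \left(-107\right)^{2} - 165490 = 11449 - 165490 = -154041$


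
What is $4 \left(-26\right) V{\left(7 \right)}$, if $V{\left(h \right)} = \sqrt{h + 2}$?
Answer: $-312$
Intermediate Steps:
$V{\left(h \right)} = \sqrt{2 + h}$
$4 \left(-26\right) V{\left(7 \right)} = 4 \left(-26\right) \sqrt{2 + 7} = - 104 \sqrt{9} = \left(-104\right) 3 = -312$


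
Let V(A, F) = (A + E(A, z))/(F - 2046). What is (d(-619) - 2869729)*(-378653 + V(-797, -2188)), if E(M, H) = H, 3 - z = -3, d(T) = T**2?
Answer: 1993252815020124/2117 ≈ 9.4155e+11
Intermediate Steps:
z = 6 (z = 3 - 1*(-3) = 3 + 3 = 6)
V(A, F) = (6 + A)/(-2046 + F) (V(A, F) = (A + 6)/(F - 2046) = (6 + A)/(-2046 + F))
(d(-619) - 2869729)*(-378653 + V(-797, -2188)) = ((-619)**2 - 2869729)*(-378653 + (6 - 797)/(-2046 - 2188)) = (383161 - 2869729)*(-378653 - 791/(-4234)) = -2486568*(-378653 - 1/4234*(-791)) = -2486568*(-378653 + 791/4234) = -2486568*(-1603216011/4234) = 1993252815020124/2117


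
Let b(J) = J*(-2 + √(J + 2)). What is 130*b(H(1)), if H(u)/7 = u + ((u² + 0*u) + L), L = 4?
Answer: -10920 + 10920*√11 ≈ 25298.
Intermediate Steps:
H(u) = 28 + 7*u + 7*u² (H(u) = 7*(u + ((u² + 0*u) + 4)) = 7*(u + ((u² + 0) + 4)) = 7*(u + (u² + 4)) = 7*(u + (4 + u²)) = 7*(4 + u + u²) = 28 + 7*u + 7*u²)
b(J) = J*(-2 + √(2 + J))
130*b(H(1)) = 130*((28 + 7*1 + 7*1²)*(-2 + √(2 + (28 + 7*1 + 7*1²)))) = 130*((28 + 7 + 7*1)*(-2 + √(2 + (28 + 7 + 7*1)))) = 130*((28 + 7 + 7)*(-2 + √(2 + (28 + 7 + 7)))) = 130*(42*(-2 + √(2 + 42))) = 130*(42*(-2 + √44)) = 130*(42*(-2 + 2*√11)) = 130*(-84 + 84*√11) = -10920 + 10920*√11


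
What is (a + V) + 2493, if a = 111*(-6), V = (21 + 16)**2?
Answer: 3196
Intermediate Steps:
V = 1369 (V = 37**2 = 1369)
a = -666
(a + V) + 2493 = (-666 + 1369) + 2493 = 703 + 2493 = 3196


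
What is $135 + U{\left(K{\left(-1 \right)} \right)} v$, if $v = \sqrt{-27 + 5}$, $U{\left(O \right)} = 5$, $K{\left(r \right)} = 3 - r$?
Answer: $135 + 5 i \sqrt{22} \approx 135.0 + 23.452 i$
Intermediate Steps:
$v = i \sqrt{22}$ ($v = \sqrt{-22} = i \sqrt{22} \approx 4.6904 i$)
$135 + U{\left(K{\left(-1 \right)} \right)} v = 135 + 5 i \sqrt{22}$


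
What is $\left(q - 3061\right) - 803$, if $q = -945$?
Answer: $-4809$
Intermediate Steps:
$\left(q - 3061\right) - 803 = \left(-945 - 3061\right) - 803 = -4006 - 803 = -4809$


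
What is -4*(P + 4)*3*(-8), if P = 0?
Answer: 384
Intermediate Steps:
-4*(P + 4)*3*(-8) = -4*(0 + 4)*3*(-8) = -16*3*(-8) = -4*12*(-8) = -48*(-8) = 384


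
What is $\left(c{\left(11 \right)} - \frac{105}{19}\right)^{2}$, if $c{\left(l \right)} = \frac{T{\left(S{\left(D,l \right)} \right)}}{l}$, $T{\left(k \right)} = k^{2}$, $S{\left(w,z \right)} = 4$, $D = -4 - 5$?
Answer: $\frac{724201}{43681} \approx 16.579$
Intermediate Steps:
$D = -9$
$c{\left(l \right)} = \frac{16}{l}$ ($c{\left(l \right)} = \frac{4^{2}}{l} = \frac{16}{l}$)
$\left(c{\left(11 \right)} - \frac{105}{19}\right)^{2} = \left(\frac{16}{11} - \frac{105}{19}\right)^{2} = \left(- \frac{851}{209}\right)^{2} = \frac{724201}{43681}$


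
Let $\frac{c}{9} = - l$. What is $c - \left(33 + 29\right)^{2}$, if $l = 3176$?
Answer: $-32428$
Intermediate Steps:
$c = -28584$ ($c = 9 \left(\left(-1\right) 3176\right) = 9 \left(-3176\right) = -28584$)
$c - \left(33 + 29\right)^{2} = -28584 - \left(33 + 29\right)^{2} = -28584 - 62^{2} = -28584 - 3844 = -32428$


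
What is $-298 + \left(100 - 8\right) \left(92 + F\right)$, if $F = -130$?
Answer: $-3794$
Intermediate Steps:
$-298 + \left(100 - 8\right) \left(92 + F\right) = -298 + \left(100 - 8\right) \left(92 - 130\right) = -298 + 92 \left(-38\right) = -298 - 3496 = -3794$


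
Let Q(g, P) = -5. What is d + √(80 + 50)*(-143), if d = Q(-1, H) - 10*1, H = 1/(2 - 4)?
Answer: -15 - 143*√130 ≈ -1645.5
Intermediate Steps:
H = -½ (H = 1/(-2) = -½ ≈ -0.50000)
d = -15 (d = -5 - 10*1 = -5 - 10 = -15)
d + √(80 + 50)*(-143) = -15 + √(80 + 50)*(-143) = -15 + √130*(-143) = -15 - 143*√130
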